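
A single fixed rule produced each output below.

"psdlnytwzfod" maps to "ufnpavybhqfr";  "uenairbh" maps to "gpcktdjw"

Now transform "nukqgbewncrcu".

What's happening: shift every letter 2 places forward in the alphabet (wrapping around), then move the first character to the end.
"nukqgbewncrcu" → "pwmsidgypetew" → "wmsidgypetewp".
(Check on "psdlnytwzfod": → "rufnpavybhqf" → "ufnpavybhqfr" ✓)

wmsidgypetewp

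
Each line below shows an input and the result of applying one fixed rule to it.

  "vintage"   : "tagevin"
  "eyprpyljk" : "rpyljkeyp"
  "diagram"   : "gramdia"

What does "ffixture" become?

The pattern: move the first 3 characters to the end (rotate left by 3).
"ffixture" → "xtureffi".

xtureffi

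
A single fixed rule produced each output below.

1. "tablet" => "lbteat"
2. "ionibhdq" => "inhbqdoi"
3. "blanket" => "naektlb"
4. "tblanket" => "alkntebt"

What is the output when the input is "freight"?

iehgtrf

The pattern: swap each adjacent pair of characters (1↔2, 3↔4, ...), then move the first 2 characters to the end (rotate left by 2).
Doing the same to "freight": "iehgtrf".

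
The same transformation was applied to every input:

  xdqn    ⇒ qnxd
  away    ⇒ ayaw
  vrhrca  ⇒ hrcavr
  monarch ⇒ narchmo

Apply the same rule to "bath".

thba

In each case the input is transformed by: move the first 2 characters to the end (rotate left by 2).
"bath" → "thba".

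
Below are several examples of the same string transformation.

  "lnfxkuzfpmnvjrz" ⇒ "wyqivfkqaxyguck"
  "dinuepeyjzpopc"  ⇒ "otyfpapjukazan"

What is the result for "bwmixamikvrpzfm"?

mhxtilxtvgcakqx

The transformation: shift every letter 11 places forward in the alphabet (wrapping around).
"bwmixamikvrpzfm" → "mhxtilxtvgcakqx".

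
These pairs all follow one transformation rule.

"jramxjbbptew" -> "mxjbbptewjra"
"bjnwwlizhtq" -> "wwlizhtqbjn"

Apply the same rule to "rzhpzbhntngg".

pzbhntnggrzh

The rule is to move the first 3 characters to the end (rotate left by 3).
Doing the same to "rzhpzbhntngg": "pzbhntnggrzh".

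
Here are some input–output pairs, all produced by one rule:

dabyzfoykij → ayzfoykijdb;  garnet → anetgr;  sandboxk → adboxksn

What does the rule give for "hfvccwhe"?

fccwhehv

Rule — move the first 2 characters to the end (rotate left by 2), then swap the first and last characters.
"hfvccwhe" → "vccwhehf" → "fccwhehv".
(Check on "sandboxk": → "ndboxksa" → "adboxksn" ✓)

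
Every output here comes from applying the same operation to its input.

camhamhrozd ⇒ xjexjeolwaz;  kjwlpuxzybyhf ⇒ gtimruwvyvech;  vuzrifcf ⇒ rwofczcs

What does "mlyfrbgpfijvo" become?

The transformation: move the first character to the end, then shift every letter 3 places backward in the alphabet (wrapping around).
Applying both steps to "mlyfrbgpfijvo": "lyfrbgpfijvom", then "ivcoydmcfgslj".

ivcoydmcfgslj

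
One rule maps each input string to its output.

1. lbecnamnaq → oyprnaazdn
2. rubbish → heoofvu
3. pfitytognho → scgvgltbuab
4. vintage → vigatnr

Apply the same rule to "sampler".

nfczrye

The pattern: shift every letter 13 places forward in the alphabet (wrapping around) — i.e. ROT13, then swap each adjacent pair of characters (1↔2, 3↔4, ...).
Applying that to "sampler" gives "nfczrye".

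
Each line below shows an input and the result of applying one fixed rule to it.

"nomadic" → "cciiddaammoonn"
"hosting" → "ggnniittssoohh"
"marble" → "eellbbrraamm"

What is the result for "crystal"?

What's happening: reverse the string, then double every character.
Working it through for "crystal": intermediate "latsyrc", final "llaattssyyrrcc".

llaattssyyrrcc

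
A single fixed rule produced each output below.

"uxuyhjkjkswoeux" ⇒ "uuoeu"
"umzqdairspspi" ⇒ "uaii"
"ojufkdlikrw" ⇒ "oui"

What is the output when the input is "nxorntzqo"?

The transformation: keep only the vowels.
On "nxorntzqo" that produces "oo".

oo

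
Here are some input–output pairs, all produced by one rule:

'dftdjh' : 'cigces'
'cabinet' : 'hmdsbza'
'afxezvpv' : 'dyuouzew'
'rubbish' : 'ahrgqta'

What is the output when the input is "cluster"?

In each case the input is transformed by: shift every letter 1 place backward in the alphabet (wrapping around), then move the first 3 characters to the end (rotate left by 3).
Working it through for "cluster": intermediate "bktrsdq", final "rsdqbkt".
(Check on "rubbish": → "qtaahrg" → "ahrgqta" ✓)

rsdqbkt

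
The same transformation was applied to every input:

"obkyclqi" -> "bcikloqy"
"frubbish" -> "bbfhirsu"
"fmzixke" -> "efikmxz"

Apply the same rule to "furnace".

In each case the input is transformed by: sort the characters into alphabetical order.
For "furnace" the result is "acefnru".

acefnru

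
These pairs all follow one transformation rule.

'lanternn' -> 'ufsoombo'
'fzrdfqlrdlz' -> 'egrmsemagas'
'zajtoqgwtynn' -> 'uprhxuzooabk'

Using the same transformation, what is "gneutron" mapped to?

Looking at the pairs, the operation is to move the first 3 characters to the end (rotate left by 3), then shift every letter 1 place forward in the alphabet (wrapping around).
Applying both steps to "gneutron": "utrongne", then "vuspohof".
(Check on "fzrdfqlrdlz": → "dfqlrdlzfzr" → "egrmsemagas" ✓)

vuspohof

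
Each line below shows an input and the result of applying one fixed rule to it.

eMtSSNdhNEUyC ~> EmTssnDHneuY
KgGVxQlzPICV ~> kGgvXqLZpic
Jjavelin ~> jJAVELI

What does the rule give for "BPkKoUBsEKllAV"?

The rule is to delete the last character, then flip the case of every letter.
Applying both steps to "BPkKoUBsEKllAV": "BPkKoUBsEKllA", then "bpKkOubSekLLa".

bpKkOubSekLLa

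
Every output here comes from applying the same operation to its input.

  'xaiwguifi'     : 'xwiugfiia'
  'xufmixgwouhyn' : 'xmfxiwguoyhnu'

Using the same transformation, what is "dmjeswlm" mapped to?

The transformation: swap each adjacent pair of characters (1↔2, 3↔4, ...), then move the first character to the end.
"dmjeswlm" → "mdejwsml" → "dejwsmlm".

dejwsmlm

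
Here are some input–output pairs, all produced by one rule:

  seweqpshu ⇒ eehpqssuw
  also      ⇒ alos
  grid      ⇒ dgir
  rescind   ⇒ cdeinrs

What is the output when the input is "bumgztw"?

What's happening: sort the characters into alphabetical order.
Applying that to "bumgztw" gives "bgmtuwz".

bgmtuwz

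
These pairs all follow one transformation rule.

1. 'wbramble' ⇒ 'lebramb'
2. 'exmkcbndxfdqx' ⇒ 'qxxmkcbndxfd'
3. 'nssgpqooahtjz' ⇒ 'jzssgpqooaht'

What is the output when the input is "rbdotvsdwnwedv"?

dvbdotvsdwnwe

The rule is to delete the first character, then move the last 2 characters to the front (rotate right by 2).
For "rbdotvsdwnwedv", step one produces "bdotvsdwnwedv"; step two turns that into "dvbdotvsdwnwe".
(Check on "wbramble": → "bramble" → "lebramb" ✓)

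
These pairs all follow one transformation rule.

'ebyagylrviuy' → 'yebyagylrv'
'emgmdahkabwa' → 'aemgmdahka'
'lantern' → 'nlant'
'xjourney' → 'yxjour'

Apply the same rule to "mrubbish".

hmrubb

Each output is the input with this applied: move the last character to the front, then delete the last 2 characters.
"mrubbish" → "hmrubbis" → "hmrubb".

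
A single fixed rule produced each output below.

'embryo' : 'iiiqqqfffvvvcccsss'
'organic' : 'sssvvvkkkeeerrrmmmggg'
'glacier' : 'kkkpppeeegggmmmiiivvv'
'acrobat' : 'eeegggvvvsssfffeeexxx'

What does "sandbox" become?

In each case the input is transformed by: shift every letter 4 places forward in the alphabet (wrapping around), then repeat every character 3 times.
On "sandbox": the first step gives "werhfsb", and the second then gives "wwweeerrrhhhfffsssbbb".

wwweeerrrhhhfffsssbbb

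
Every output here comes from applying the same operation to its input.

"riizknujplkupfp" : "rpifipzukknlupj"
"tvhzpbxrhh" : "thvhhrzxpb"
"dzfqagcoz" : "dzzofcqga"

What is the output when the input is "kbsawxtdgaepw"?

kwbpseaawgxdt

In each case the input is transformed by: take characters alternately from the front and the back (1st, last, 2nd, 2nd-last, ...).
On "kbsawxtdgaepw" that produces "kwbpseaawgxdt".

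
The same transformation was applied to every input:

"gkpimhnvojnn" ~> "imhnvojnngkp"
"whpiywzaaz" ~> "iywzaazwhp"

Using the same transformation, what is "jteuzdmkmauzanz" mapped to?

The transformation: move the first 3 characters to the end (rotate left by 3).
On "jteuzdmkmauzanz" that produces "uzdmkmauzanzjte".

uzdmkmauzanzjte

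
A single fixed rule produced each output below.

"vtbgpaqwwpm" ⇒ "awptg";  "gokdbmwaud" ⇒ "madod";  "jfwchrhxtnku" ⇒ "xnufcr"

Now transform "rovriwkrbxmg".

The transformation: keep every other character starting from the second (positions 2nd, 4th, 6th, ...), then move the last 3 characters to the front (rotate right by 3).
"rovriwkrbxmg" → "rxgorw".

rxgorw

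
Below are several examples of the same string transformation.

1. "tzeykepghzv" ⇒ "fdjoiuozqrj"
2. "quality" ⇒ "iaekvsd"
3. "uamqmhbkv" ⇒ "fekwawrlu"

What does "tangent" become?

ddkxqox

The pattern: move the last character to the front, then shift every letter 10 places forward in the alphabet (wrapping around).
Applying both steps to "tangent": "ttangen", then "ddkxqox".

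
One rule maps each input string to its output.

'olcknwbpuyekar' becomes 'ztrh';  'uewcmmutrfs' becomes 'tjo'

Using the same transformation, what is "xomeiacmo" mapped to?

What's happening: keep one character in every 3, starting at position 3 (positions 3rd, 6th, 9th, ...), then shift every letter 3 places backward in the alphabet (wrapping around).
Starting from "xomeiacmo": after the first operation, "mao"; after the second, "jxl".

jxl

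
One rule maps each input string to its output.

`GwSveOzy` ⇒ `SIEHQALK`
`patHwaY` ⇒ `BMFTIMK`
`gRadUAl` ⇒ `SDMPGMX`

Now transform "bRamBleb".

NDMYNXQN

What's happening: shift every letter 12 places forward in the alphabet (wrapping around), then convert every letter to uppercase.
On "bRamBleb": the first step gives "nDmyNxqn", and the second then gives "NDMYNXQN".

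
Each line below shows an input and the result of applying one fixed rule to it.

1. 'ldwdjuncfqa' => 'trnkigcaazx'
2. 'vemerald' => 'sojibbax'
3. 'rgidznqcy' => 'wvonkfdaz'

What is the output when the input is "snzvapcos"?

What's happening: sort the characters into reverse alphabetical order, then shift every letter 3 places backward in the alphabet (wrapping around).
For "snzvapcos", step one produces "zvssponca"; step two turns that into "wsppmlkzx".

wsppmlkzx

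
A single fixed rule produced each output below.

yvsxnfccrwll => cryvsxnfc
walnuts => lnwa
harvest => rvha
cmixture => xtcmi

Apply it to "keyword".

ywke

The rule is to delete the last 3 characters, then move the last 2 characters to the front (rotate right by 2).
For "keyword", step one produces "keyw"; step two turns that into "ywke".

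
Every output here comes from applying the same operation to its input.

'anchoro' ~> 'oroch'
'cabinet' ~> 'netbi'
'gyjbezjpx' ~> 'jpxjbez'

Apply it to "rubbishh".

What's happening: delete the first 2 characters, then move the last 3 characters to the front (rotate right by 3).
"rubbishh" → "bbishh" → "shhbbi".
(Check on "gyjbezjpx": → "jbezjpx" → "jpxjbez" ✓)

shhbbi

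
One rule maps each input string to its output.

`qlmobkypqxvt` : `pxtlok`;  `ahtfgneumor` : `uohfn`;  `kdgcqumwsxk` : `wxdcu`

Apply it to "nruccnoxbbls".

Looking at the pairs, the operation is to keep every other character starting from the second (positions 2nd, 4th, 6th, ...), then move the first 3 characters to the end (rotate left by 3).
Applying both steps to "nruccnoxbbls": "rcnxbs", then "xbsrcn".

xbsrcn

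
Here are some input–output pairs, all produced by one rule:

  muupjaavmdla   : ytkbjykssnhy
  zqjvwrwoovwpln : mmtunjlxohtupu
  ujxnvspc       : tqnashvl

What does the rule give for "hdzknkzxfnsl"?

The transformation: shift every letter 2 places backward in the alphabet (wrapping around), then swap the front and back halves of the string.
"hdzknkzxfnsl" → "fbxilixvdlqj" → "xvdlqjfbxili".

xvdlqjfbxili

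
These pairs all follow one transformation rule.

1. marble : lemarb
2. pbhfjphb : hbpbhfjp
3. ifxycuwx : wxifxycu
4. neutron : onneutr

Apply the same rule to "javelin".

injavel

Each output is the input with this applied: move the last 2 characters to the front (rotate right by 2).
Doing the same to "javelin": "injavel".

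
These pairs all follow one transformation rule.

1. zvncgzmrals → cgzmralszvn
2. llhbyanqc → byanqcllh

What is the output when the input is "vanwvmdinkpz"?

wvmdinkpzvan

The pattern: move the first 3 characters to the end (rotate left by 3).
Doing the same to "vanwvmdinkpz": "wvmdinkpzvan".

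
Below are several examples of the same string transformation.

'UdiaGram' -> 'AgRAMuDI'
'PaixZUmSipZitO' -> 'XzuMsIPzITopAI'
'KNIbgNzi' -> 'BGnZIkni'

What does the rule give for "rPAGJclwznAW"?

gjCLWZNawRpa

In each case the input is transformed by: flip the case of every letter, then move the first 3 characters to the end (rotate left by 3).
Applying that to "rPAGJclwznAW" gives "gjCLWZNawRpa".
(Check on "PaixZUmSipZitO": → "pAIXzuMsIPzITo" → "XzuMsIPzITopAI" ✓)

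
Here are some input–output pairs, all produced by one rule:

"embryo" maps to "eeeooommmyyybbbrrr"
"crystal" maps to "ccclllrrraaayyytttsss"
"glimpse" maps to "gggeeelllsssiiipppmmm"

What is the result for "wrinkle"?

wwweeerrrllliiikkknnn

What's happening: take characters alternately from the front and the back (1st, last, 2nd, 2nd-last, ...), then repeat every character 3 times.
For "wrinkle", step one produces "werlikn"; step two turns that into "wwweeerrrllliiikkknnn".
(Check on "glimpse": → "gelsipm" → "gggeeelllsssiiipppmmm" ✓)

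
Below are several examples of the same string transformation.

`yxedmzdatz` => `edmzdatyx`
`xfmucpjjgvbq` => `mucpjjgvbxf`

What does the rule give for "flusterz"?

usterfl

Rule — delete the last character, then move the first 2 characters to the end (rotate left by 2).
Starting from "flusterz": after the first operation, "fluster"; after the second, "usterfl".
(Check on "yxedmzdatz": → "yxedmzdat" → "edmzdatyx" ✓)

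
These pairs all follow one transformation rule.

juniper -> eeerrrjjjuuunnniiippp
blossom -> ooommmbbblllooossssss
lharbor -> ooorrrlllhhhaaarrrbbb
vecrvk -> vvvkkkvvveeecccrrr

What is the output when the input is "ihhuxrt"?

The pattern: move the last 2 characters to the front (rotate right by 2), then repeat every character 3 times.
Working it through for "ihhuxrt": intermediate "rtihhux", final "rrrtttiiihhhhhhuuuxxx".

rrrtttiiihhhhhhuuuxxx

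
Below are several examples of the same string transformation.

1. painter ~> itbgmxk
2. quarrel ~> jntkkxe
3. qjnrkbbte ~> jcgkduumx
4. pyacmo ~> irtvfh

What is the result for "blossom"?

uehllhf

In each case the input is transformed by: shift every letter 7 places backward in the alphabet (wrapping around).
Doing the same to "blossom": "uehllhf".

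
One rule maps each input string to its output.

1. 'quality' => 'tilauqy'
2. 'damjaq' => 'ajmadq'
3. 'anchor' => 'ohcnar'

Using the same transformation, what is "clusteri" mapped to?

The pattern: move the last character to the front, then reverse the string.
On "clusteri" that produces "retsulci".

retsulci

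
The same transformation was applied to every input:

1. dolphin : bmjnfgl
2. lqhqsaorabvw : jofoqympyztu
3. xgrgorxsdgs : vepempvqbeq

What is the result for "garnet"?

eyplcr

Looking at the pairs, the operation is to shift every letter 2 places backward in the alphabet (wrapping around).
Applying that to "garnet" gives "eyplcr".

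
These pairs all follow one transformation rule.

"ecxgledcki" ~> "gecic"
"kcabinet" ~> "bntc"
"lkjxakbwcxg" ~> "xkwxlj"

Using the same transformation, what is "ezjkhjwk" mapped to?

kjkz

Each output is the input with this applied: move the first 3 characters to the end (rotate left by 3), then keep every other character starting from the first (positions 1st, 3rd, 5th, ...).
On "ezjkhjwk": the first step gives "khjwkezj", and the second then gives "kjkz".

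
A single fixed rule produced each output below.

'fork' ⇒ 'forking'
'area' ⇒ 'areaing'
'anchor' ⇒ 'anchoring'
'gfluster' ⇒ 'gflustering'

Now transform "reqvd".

The pattern: append "ing".
On "reqvd" that produces "reqvding".

reqvding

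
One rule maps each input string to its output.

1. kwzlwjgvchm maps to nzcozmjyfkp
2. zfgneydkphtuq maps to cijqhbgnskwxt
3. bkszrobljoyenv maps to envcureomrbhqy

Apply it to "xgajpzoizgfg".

Each output is the input with this applied: shift every letter 3 places forward in the alphabet (wrapping around).
Doing the same to "xgajpzoizgfg": "ajdmscrlcjij".

ajdmscrlcjij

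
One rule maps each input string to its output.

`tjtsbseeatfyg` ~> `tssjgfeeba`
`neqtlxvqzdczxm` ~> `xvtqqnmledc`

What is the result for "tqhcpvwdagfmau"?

tqpmhgfdcaa

Each output is the input with this applied: sort the characters into reverse alphabetical order, then delete the first 3 characters.
For "tqhcpvwdagfmau", step one produces "wvutqpmhgfdcaa"; step two turns that into "tqpmhgfdcaa".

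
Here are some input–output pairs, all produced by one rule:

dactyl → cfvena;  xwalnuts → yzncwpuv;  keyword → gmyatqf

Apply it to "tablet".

cvndvg

Looking at the pairs, the operation is to shift every letter 2 places forward in the alphabet (wrapping around), then swap each adjacent pair of characters (1↔2, 3↔4, ...).
For "tablet", step one produces "vcdngv"; step two turns that into "cvndvg".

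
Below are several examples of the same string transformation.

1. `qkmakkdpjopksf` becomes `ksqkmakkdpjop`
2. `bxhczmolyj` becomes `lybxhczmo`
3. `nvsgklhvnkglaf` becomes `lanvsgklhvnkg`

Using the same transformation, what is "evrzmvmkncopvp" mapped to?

What's happening: delete the last character, then move the last 2 characters to the front (rotate right by 2).
On "evrzmvmkncopvp": the first step gives "evrzmvmkncopv", and the second then gives "pvevrzmvmknco".

pvevrzmvmknco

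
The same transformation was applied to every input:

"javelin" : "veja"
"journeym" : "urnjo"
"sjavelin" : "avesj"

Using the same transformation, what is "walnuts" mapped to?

lnwa

The transformation: delete the last 3 characters, then move the first 2 characters to the end (rotate left by 2).
Working it through for "walnuts": intermediate "waln", final "lnwa".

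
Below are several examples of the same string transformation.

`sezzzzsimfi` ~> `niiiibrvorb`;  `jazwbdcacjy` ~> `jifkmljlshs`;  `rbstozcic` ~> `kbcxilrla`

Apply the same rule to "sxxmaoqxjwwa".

ggvjxzgsffjb

Rule — move the first character to the end, then shift every letter 9 places forward in the alphabet (wrapping around).
"sxxmaoqxjwwa" → "xxmaoqxjwwas" → "ggvjxzgsffjb".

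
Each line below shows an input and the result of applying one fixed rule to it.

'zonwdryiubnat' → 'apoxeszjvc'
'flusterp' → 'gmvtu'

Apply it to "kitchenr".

What's happening: shift every letter 1 place forward in the alphabet (wrapping around), then delete the last 3 characters.
For "kitchenr", step one produces "ljudifos"; step two turns that into "ljudi".

ljudi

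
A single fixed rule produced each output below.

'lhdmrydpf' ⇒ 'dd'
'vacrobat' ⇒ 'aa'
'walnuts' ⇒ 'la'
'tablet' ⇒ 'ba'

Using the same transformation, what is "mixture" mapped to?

ie

What's happening: sort the characters into reverse alphabetical order, then keep only the last 2 characters.
On "mixture": the first step gives "xutrmie", and the second then gives "ie".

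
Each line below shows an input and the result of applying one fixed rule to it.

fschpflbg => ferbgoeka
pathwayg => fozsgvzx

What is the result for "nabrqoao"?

The transformation: shift every letter 1 place backward in the alphabet (wrapping around), then move the last character to the front.
Applying that to "nabrqoao" gives "nmzaqpnz".

nmzaqpnz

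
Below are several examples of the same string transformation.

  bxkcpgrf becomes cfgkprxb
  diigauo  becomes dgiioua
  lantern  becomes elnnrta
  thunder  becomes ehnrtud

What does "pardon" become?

dnopra

Looking at the pairs, the operation is to sort the characters into alphabetical order, then move the first character to the end.
On "pardon": the first step gives "adnopr", and the second then gives "dnopra".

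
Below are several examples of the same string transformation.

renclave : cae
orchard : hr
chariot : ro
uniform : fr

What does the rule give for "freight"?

ih

The rule is to keep every other character starting from the second (positions 2nd, 4th, 6th, ...), then delete the first character.
For "freight", step one produces "rih"; step two turns that into "ih".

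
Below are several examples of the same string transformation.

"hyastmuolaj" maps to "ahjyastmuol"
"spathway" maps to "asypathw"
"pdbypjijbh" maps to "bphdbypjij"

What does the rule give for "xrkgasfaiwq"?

Each output is the input with this applied: swap the first and last characters, then move the last 2 characters to the front (rotate right by 2).
So "xrkgasfaiwq" becomes "wxqrkgasfai".

wxqrkgasfai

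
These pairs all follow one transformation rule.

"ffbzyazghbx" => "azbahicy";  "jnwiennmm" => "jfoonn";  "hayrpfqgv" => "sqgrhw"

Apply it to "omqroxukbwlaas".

The pattern: delete the first 3 characters, then shift every letter 1 place forward in the alphabet (wrapping around).
On "omqroxukbwlaas": the first step gives "roxukbwlaas", and the second then gives "spyvlcxmbbt".

spyvlcxmbbt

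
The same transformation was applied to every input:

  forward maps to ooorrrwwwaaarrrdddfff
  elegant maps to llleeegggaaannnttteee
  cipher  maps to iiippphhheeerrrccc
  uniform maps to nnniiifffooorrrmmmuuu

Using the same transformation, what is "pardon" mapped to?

What's happening: move the first character to the end, then repeat every character 3 times.
Starting from "pardon": after the first operation, "ardonp"; after the second, "aaarrrdddooonnnppp".

aaarrrdddooonnnppp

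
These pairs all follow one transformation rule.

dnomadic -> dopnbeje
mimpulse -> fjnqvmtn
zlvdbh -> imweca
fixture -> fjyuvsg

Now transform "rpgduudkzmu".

The rule is to shift every letter 1 place forward in the alphabet (wrapping around), then swap the first and last characters.
For "rpgduudkzmu", step one produces "sqhevvelanv"; step two turns that into "vqhevvelans".

vqhevvelans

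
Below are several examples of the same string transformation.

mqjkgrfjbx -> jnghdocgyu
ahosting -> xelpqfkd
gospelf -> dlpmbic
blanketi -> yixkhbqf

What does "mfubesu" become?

jcrybpr

Each output is the input with this applied: shift every letter 3 places backward in the alphabet (wrapping around).
On "mfubesu" that produces "jcrybpr".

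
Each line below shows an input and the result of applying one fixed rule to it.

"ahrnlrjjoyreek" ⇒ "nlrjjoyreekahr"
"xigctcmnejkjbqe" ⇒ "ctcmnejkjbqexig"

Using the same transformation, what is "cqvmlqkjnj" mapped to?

The rule is to move the first 3 characters to the end (rotate left by 3).
For "cqvmlqkjnj" the result is "mlqkjnjcqv".

mlqkjnjcqv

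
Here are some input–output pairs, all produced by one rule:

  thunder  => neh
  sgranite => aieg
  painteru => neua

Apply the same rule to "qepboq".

The transformation: keep every other character starting from the second (positions 2nd, 4th, 6th, ...), then move the first character to the end.
"qepboq" → "ebq" → "bqe".

bqe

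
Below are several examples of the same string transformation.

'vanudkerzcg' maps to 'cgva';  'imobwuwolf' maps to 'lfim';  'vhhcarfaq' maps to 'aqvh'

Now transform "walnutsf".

sfwa

Each output is the input with this applied: move the last 2 characters to the front (rotate right by 2), then keep only the first 4 characters.
Applying both steps to "walnutsf": "sfwalnut", then "sfwa".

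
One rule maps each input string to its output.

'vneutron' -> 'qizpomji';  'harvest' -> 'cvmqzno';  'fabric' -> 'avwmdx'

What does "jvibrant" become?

The rule is to shift every letter 5 places backward in the alphabet (wrapping around).
Doing the same to "jvibrant": "eqdwmvio".

eqdwmvio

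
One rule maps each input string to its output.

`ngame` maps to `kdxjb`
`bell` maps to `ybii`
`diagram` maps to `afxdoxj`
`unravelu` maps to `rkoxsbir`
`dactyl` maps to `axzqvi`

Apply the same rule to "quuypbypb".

The pattern: shift every letter 3 places backward in the alphabet (wrapping around).
For "quuypbypb" the result is "nrrvmyvmy".

nrrvmyvmy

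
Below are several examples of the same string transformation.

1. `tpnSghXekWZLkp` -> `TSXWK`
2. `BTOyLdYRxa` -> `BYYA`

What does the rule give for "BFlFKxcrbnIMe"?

BFCNE

Each output is the input with this applied: keep one character in every 3, starting at position 1 (positions 1st, 4th, 7th, ...), then convert every letter to uppercase.
For "BFlFKxcrbnIMe", step one produces "BFcne"; step two turns that into "BFCNE".
(Check on "BTOyLdYRxa": → "ByYa" → "BYYA" ✓)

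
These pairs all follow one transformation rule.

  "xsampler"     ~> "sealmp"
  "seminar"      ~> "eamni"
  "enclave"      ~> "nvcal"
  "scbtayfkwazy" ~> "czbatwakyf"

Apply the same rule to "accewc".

Looking at the pairs, the operation is to take characters alternately from the front and the back (1st, last, 2nd, 2nd-last, ...), then delete the first 2 characters.
For "accewc", step one produces "accwce"; step two turns that into "cwce".
(Check on "scbtayfkwazy": → "syczbatwakyf" → "czbatwakyf" ✓)

cwce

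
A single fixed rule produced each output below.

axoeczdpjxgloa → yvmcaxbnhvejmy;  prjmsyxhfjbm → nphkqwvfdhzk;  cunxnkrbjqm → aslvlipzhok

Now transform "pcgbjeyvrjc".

naezhcwtpha

The transformation: shift every letter 2 places backward in the alphabet (wrapping around).
"pcgbjeyvrjc" → "naezhcwtpha".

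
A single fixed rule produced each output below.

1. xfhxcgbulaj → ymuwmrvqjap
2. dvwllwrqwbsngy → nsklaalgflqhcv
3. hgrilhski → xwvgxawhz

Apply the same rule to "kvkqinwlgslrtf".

The rule is to move the last character to the front, then shift every letter 11 places backward in the alphabet (wrapping around).
Applying both steps to "kvkqinwlgslrtf": "fkvkqinwlgslrt", then "uzkzfxclavhagi".

uzkzfxclavhagi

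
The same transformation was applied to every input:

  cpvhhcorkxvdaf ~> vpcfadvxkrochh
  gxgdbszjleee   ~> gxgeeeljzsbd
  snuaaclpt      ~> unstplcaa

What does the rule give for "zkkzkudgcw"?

kkzwcgdukz

In each case the input is transformed by: move the first 3 characters to the end (rotate left by 3), then reverse the string.
For "zkkzkudgcw", step one produces "zkudgcwzkk"; step two turns that into "kkzwcgdukz".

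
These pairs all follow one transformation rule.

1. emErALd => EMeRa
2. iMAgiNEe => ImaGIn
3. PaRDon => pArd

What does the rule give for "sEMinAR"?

SemIN

The pattern: delete the last 2 characters, then flip the case of every letter.
Starting from "sEMinAR": after the first operation, "sEMin"; after the second, "SemIN".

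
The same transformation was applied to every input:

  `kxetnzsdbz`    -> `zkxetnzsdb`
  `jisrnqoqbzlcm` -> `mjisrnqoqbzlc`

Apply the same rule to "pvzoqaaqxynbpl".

In each case the input is transformed by: move the last character to the front.
For "pvzoqaaqxynbpl" the result is "lpvzoqaaqxynbp".

lpvzoqaaqxynbp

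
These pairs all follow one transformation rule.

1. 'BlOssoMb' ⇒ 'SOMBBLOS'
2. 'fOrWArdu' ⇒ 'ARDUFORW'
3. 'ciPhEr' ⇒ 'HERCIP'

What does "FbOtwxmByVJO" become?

MBYVJOFBOTWX

The transformation: swap the front and back halves of the string, then convert every letter to uppercase.
"FbOtwxmByVJO" → "mByVJOFbOtwx" → "MBYVJOFBOTWX".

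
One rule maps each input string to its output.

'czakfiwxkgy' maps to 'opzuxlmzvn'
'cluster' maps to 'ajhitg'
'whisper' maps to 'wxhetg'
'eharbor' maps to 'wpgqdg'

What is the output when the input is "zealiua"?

The rule is to shift every letter 11 places backward in the alphabet (wrapping around), then delete the first character.
"zealiua" → "otpaxjp" → "tpaxjp".

tpaxjp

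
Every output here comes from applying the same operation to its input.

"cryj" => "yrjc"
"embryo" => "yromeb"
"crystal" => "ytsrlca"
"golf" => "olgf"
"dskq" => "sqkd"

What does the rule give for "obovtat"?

In each case the input is transformed by: sort the characters into reverse alphabetical order.
Doing the same to "obovtat": "vttooba".

vttooba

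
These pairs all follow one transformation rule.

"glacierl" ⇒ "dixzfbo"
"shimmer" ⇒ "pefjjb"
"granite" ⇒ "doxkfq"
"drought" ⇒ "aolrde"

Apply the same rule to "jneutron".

gkbrqol

In each case the input is transformed by: shift every letter 3 places backward in the alphabet (wrapping around), then delete the last character.
"jneutron" → "gkbrqolk" → "gkbrqol".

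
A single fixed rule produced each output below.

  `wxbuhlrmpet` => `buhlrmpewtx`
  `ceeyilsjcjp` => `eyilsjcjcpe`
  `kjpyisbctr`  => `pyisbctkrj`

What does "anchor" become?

choarn

In each case the input is transformed by: swap the first and last characters, then move the first 2 characters to the end (rotate left by 2).
For "anchor", step one produces "rnchoa"; step two turns that into "choarn".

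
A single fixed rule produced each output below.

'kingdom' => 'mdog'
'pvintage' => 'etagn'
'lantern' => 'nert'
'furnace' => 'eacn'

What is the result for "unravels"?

svela

The rule is to delete the first 3 characters, then swap the first and last characters.
Applying both steps to "unravels": "avels", then "svela".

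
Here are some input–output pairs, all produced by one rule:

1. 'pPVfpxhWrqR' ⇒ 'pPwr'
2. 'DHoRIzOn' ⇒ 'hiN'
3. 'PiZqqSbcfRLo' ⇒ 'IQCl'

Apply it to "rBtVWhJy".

bwY

In each case the input is transformed by: keep one character in every 3, starting at position 2 (positions 2nd, 5th, 8th, ...), then flip the case of every letter.
For "rBtVWhJy", step one produces "BWy"; step two turns that into "bwY".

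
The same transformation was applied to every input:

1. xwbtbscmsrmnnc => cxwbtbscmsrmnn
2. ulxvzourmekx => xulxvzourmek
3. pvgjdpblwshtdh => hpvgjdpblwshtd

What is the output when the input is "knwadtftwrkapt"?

tknwadtftwrkap

The transformation: move the last character to the front.
"knwadtftwrkapt" → "tknwadtftwrkap".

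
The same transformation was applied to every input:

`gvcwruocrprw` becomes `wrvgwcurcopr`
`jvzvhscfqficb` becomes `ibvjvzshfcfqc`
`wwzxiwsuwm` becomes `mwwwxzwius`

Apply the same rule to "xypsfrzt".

tzyxsprf

In each case the input is transformed by: swap each adjacent pair of characters (1↔2, 3↔4, ...), then move the last 2 characters to the front (rotate right by 2).
Applying both steps to "xypsfrzt": "yxsprftz", then "tzyxsprf".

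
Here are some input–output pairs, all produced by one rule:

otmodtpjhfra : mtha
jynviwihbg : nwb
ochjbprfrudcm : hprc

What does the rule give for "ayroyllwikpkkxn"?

The pattern: keep one character in every 3, starting at position 3 (positions 3rd, 6th, 9th, ...).
Applying that to "ayroyllwikpkkxn" gives "rlikn".

rlikn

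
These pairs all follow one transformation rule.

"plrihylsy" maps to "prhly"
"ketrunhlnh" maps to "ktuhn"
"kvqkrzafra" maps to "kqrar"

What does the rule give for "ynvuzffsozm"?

Rule — keep every other character starting from the first (positions 1st, 3rd, 5th, ...).
"ynvuzffsozm" → "yvzfom".

yvzfom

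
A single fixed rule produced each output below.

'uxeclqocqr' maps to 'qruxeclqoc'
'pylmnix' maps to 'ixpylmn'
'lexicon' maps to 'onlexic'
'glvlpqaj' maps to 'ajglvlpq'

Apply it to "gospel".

Rule — move the last 2 characters to the front (rotate right by 2).
So "gospel" becomes "elgosp".

elgosp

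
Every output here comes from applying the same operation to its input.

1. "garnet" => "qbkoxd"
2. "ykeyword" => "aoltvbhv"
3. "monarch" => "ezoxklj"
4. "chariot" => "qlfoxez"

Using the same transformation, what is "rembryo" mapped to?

Each output is the input with this applied: shift every letter 3 places backward in the alphabet (wrapping around), then reverse the string.
"rembryo" → "lvoyjbo".
(Check on "monarch": → "jlkxoze" → "ezoxklj" ✓)

lvoyjbo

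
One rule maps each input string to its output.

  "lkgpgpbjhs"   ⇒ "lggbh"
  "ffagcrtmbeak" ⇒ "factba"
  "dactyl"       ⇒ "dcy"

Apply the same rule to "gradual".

gaul

What's happening: keep every other character starting from the first (positions 1st, 3rd, 5th, ...).
On "gradual" that produces "gaul".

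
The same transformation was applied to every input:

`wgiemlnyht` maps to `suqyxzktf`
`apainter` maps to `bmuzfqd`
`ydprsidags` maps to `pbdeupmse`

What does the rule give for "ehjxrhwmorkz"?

The pattern: shift every letter 12 places forward in the alphabet (wrapping around), then delete the first character.
Applying both steps to "ehjxrhwmorkz": "qtvjdtiyadwl", then "tvjdtiyadwl".
(Check on "apainter": → "mbmuzfqd" → "bmuzfqd" ✓)

tvjdtiyadwl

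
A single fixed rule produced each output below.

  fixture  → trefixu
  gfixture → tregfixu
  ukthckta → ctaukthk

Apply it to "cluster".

The transformation: move the last 3 characters to the front (rotate right by 3), then swap the first and last characters.
Starting from "cluster": after the first operation, "terclus"; after the second, "serclut".

serclut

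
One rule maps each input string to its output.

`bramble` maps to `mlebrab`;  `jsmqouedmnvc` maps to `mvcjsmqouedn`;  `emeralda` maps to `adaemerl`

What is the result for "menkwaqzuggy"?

The transformation: move the last 3 characters to the front (rotate right by 3), then swap the first and last characters.
Doing the same to "menkwaqzuggy": "ugymenkwaqzg".

ugymenkwaqzg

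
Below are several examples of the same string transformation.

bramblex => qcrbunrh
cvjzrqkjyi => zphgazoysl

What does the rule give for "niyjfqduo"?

In each case the input is transformed by: move the first 2 characters to the end (rotate left by 2), then shift every letter 10 places backward in the alphabet (wrapping around).
Applying both steps to "niyjfqduo": "yjfqduoni", then "ozvgtkedy".

ozvgtkedy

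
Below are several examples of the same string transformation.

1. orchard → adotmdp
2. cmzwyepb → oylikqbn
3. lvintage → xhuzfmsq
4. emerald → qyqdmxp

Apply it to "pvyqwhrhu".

bhkcitdtg

What's happening: shift every letter 12 places forward in the alphabet (wrapping around).
On "pvyqwhrhu" that produces "bhkcitdtg".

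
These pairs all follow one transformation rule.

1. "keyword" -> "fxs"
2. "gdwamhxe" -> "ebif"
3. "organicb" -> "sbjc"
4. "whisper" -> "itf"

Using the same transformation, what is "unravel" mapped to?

The pattern: shift every letter 1 place forward in the alphabet (wrapping around), then keep every other character starting from the second (positions 2nd, 4th, 6th, ...).
For "unravel", step one produces "vosbwfm"; step two turns that into "obf".

obf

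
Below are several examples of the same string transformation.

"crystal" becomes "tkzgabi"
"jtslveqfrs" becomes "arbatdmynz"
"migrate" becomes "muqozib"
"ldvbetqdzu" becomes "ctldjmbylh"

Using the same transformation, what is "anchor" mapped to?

zivkpw

The rule is to move the last character to the front, then shift every letter 8 places forward in the alphabet (wrapping around).
Applying both steps to "anchor": "rancho", then "zivkpw".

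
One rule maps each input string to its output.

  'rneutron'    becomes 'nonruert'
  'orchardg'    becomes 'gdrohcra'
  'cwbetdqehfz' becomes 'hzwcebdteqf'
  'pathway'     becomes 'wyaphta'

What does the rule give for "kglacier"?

Each output is the input with this applied: swap each adjacent pair of characters (1↔2, 3↔4, ...), then move the last 2 characters to the front (rotate right by 2).
On "kglacier" that produces "regkalic".
(Check on "pathway": → "aphtawy" → "wyaphta" ✓)

regkalic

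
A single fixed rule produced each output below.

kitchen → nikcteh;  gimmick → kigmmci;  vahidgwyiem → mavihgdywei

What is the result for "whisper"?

rhwsiep

Looking at the pairs, the operation is to swap each adjacent pair of characters (1↔2, 3↔4, ...), then move the last character to the front.
Starting from "whisper": after the first operation, "hwsiepr"; after the second, "rhwsiep".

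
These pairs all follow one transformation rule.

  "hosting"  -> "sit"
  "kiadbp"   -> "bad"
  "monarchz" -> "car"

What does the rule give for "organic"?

gna

Looking at the pairs, the operation is to take characters alternately from the front and the back (1st, last, 2nd, 2nd-last, ...), then keep only the last 3 characters.
Starting from "organic": after the first operation, "ocrigna"; after the second, "gna".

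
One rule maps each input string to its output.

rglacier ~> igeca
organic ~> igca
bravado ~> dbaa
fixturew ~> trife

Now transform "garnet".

Each output is the input with this applied: sort the characters into reverse alphabetical order, then delete the first 3 characters.
Applying both steps to "garnet": "trngea", then "gea".

gea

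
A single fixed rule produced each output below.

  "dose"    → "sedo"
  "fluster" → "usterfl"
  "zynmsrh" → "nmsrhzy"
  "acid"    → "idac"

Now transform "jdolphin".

Rule — move the first 2 characters to the end (rotate left by 2).
"jdolphin" → "olphinjd".

olphinjd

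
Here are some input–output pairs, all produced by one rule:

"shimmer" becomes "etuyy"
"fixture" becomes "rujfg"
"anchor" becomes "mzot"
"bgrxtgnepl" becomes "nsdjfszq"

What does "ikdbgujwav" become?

What's happening: delete the last 2 characters, then shift every letter 12 places forward in the alphabet (wrapping around).
On "ikdbgujwav": the first step gives "ikdbgujw", and the second then gives "uwpnsgvi".

uwpnsgvi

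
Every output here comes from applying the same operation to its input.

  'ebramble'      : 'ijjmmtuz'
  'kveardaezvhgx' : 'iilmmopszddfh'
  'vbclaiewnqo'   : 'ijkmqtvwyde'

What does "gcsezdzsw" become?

What's happening: sort the characters into alphabetical order, then shift every letter 8 places forward in the alphabet (wrapping around).
"gcsezdzsw" → "cdegsswzz" → "klmoaaehh".

klmoaaehh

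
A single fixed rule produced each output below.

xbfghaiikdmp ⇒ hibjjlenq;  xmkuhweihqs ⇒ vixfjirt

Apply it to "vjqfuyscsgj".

Each output is the input with this applied: shift every letter 1 place forward in the alphabet (wrapping around), then delete the first 3 characters.
Applying both steps to "vjqfuyscsgj": "wkrgvztdthk", then "gvztdthk".

gvztdthk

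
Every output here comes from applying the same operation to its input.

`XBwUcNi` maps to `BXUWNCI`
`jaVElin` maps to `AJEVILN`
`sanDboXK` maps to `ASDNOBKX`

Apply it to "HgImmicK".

The pattern: swap each adjacent pair of characters (1↔2, 3↔4, ...), then convert every letter to uppercase.
For "HgImmicK", step one produces "gHmIimKc"; step two turns that into "GHMIIMKC".

GHMIIMKC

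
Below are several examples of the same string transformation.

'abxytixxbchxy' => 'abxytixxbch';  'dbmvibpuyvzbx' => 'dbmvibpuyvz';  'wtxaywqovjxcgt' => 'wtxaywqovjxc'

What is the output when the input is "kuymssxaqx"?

Rule — delete the last 2 characters.
On "kuymssxaqx" that produces "kuymssxa".

kuymssxa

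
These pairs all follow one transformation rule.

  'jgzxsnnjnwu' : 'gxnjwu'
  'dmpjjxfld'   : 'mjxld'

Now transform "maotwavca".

ataca

In each case the input is transformed by: swap each adjacent pair of characters (1↔2, 3↔4, ...), then keep every other character starting from the first (positions 1st, 3rd, 5th, ...).
On "maotwavca": the first step gives "amtoawcva", and the second then gives "ataca".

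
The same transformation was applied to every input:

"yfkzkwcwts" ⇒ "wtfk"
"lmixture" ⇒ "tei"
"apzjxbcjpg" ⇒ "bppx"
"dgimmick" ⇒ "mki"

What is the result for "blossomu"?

suo

The transformation: swap the front and back halves of the string, then keep one character in every 3, starting at position 1 (positions 1st, 4th, 7th, ...).
Starting from "blossomu": after the first operation, "somublos"; after the second, "suo".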